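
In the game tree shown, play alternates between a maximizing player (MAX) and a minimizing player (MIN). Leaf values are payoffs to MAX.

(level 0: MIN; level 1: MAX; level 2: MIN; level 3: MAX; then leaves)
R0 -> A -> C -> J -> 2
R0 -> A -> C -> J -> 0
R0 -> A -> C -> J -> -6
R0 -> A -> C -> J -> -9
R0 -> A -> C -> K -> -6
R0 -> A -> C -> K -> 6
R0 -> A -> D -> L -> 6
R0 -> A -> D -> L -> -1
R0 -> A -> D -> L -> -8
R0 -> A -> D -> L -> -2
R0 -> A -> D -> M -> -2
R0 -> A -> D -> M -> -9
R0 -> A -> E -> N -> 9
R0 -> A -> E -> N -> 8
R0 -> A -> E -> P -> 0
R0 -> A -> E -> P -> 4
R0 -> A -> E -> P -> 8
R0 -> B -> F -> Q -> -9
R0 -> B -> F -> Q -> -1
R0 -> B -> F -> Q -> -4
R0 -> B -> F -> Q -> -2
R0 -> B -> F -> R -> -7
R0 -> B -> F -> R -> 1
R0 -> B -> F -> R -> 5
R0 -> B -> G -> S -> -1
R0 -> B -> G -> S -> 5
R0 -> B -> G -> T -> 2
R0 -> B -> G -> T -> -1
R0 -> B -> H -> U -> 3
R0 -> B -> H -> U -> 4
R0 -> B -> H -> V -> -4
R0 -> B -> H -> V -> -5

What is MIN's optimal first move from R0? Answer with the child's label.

B

J (MAX): max(2, 0, -6, -9) = 2
K (MAX): max(-6, 6) = 6
C (MIN): min(2, 6) = 2
L (MAX): max(6, -1, -8, -2) = 6
M (MAX): max(-2, -9) = -2
D (MIN): min(6, -2) = -2
N (MAX): max(9, 8) = 9
P (MAX): max(0, 4, 8) = 8
E (MIN): min(9, 8) = 8
A (MAX): max(2, -2, 8) = 8
Q (MAX): max(-9, -1, -4, -2) = -1
R (MAX): max(-7, 1, 5) = 5
F (MIN): min(-1, 5) = -1
S (MAX): max(-1, 5) = 5
T (MAX): max(2, -1) = 2
G (MIN): min(5, 2) = 2
U (MAX): max(3, 4) = 4
V (MAX): max(-4, -5) = -4
H (MIN): min(4, -4) = -4
B (MAX): max(-1, 2, -4) = 2
R0 (MIN): min(8, 2) = 2
MIN at R0 wants the lowest of {A=8, B=2}, so chooses B.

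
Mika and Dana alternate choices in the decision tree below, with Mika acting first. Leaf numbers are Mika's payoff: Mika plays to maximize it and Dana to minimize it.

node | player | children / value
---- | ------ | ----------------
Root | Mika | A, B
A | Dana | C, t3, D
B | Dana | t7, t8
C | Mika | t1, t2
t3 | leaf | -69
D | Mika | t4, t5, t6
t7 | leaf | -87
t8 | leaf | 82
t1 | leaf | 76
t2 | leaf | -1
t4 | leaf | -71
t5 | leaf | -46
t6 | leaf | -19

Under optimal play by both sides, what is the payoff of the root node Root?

C (Mika): max(76, -1) = 76
D (Mika): max(-71, -46, -19) = -19
A (Dana): min(76, -69, -19) = -69
B (Dana): min(-87, 82) = -87
Root (Mika): max(-69, -87) = -69

-69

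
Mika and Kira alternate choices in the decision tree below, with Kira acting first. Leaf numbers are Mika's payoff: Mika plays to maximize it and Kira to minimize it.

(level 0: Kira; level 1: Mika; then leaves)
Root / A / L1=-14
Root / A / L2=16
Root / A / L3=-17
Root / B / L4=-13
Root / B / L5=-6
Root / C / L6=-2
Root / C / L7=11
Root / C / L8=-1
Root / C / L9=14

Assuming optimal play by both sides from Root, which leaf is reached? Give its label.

A (Mika): max(-14, 16, -17) = 16
B (Mika): max(-13, -6) = -6
C (Mika): max(-2, 11, -1, 14) = 14
Root (Kira): min(16, -6, 14) = -6
At Root, Kira picks B (lowest: -6).
At B, Mika picks L5 (highest: -6).
Terminal value -6.

L5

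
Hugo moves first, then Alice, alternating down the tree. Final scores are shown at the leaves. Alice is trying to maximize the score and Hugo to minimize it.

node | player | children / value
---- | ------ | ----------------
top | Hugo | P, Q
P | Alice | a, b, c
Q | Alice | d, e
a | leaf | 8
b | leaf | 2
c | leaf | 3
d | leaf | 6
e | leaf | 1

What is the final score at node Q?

6

Q (Alice): max(6, 1) = 6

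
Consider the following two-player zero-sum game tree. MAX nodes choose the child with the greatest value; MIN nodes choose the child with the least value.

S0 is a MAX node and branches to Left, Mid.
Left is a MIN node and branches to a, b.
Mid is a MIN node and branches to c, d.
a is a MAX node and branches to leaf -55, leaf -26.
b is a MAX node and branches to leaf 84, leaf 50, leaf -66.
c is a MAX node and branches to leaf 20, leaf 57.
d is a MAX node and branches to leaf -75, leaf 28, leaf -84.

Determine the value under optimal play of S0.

28

a (MAX): max(-55, -26) = -26
b (MAX): max(84, 50, -66) = 84
Left (MIN): min(-26, 84) = -26
c (MAX): max(20, 57) = 57
d (MAX): max(-75, 28, -84) = 28
Mid (MIN): min(57, 28) = 28
S0 (MAX): max(-26, 28) = 28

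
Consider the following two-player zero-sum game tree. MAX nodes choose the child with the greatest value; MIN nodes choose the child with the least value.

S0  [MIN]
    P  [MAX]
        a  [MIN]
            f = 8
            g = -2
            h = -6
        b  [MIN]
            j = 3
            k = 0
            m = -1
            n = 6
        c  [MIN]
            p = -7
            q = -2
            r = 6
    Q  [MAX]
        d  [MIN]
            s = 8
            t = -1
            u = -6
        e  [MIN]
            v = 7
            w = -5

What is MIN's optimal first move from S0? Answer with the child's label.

Q

a (MIN): min(8, -2, -6) = -6
b (MIN): min(3, 0, -1, 6) = -1
c (MIN): min(-7, -2, 6) = -7
P (MAX): max(-6, -1, -7) = -1
d (MIN): min(8, -1, -6) = -6
e (MIN): min(7, -5) = -5
Q (MAX): max(-6, -5) = -5
S0 (MIN): min(-1, -5) = -5
MIN at S0 wants the lowest of {P=-1, Q=-5}, so chooses Q.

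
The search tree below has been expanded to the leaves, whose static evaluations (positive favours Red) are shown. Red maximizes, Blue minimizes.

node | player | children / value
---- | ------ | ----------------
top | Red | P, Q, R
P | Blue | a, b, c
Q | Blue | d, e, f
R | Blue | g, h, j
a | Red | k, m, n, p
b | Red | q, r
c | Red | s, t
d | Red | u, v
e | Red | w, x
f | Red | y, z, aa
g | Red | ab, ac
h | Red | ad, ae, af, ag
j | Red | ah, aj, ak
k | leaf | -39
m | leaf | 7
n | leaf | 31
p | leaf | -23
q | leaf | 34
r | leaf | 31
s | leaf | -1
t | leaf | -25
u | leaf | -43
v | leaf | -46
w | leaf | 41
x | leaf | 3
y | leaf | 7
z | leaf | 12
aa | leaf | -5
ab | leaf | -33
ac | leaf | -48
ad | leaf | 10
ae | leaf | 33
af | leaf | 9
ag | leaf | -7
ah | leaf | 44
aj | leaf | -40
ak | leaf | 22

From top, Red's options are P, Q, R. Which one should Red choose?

a (Red): max(-39, 7, 31, -23) = 31
b (Red): max(34, 31) = 34
c (Red): max(-1, -25) = -1
P (Blue): min(31, 34, -1) = -1
d (Red): max(-43, -46) = -43
e (Red): max(41, 3) = 41
f (Red): max(7, 12, -5) = 12
Q (Blue): min(-43, 41, 12) = -43
g (Red): max(-33, -48) = -33
h (Red): max(10, 33, 9, -7) = 33
j (Red): max(44, -40, 22) = 44
R (Blue): min(-33, 33, 44) = -33
top (Red): max(-1, -43, -33) = -1
Red at top wants the highest of {P=-1, Q=-43, R=-33}, so chooses P.

P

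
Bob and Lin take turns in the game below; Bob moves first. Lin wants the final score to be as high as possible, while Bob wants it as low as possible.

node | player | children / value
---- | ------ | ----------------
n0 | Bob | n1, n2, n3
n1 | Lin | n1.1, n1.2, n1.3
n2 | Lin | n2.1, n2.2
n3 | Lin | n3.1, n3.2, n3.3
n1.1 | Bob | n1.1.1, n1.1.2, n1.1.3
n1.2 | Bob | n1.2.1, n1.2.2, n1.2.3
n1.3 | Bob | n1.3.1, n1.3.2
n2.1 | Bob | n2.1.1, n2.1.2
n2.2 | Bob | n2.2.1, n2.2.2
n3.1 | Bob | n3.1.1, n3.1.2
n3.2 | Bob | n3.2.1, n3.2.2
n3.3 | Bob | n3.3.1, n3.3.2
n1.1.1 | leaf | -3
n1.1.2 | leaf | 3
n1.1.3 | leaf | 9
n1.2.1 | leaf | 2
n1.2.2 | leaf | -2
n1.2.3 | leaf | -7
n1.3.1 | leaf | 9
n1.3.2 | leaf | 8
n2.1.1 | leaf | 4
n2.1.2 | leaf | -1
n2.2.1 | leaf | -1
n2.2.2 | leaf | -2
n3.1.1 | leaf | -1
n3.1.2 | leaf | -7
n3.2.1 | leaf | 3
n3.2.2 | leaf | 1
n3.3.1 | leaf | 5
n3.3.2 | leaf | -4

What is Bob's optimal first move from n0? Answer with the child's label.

n1.1 (Bob): min(-3, 3, 9) = -3
n1.2 (Bob): min(2, -2, -7) = -7
n1.3 (Bob): min(9, 8) = 8
n1 (Lin): max(-3, -7, 8) = 8
n2.1 (Bob): min(4, -1) = -1
n2.2 (Bob): min(-1, -2) = -2
n2 (Lin): max(-1, -2) = -1
n3.1 (Bob): min(-1, -7) = -7
n3.2 (Bob): min(3, 1) = 1
n3.3 (Bob): min(5, -4) = -4
n3 (Lin): max(-7, 1, -4) = 1
n0 (Bob): min(8, -1, 1) = -1
Bob at n0 wants the lowest of {n1=8, n2=-1, n3=1}, so chooses n2.

n2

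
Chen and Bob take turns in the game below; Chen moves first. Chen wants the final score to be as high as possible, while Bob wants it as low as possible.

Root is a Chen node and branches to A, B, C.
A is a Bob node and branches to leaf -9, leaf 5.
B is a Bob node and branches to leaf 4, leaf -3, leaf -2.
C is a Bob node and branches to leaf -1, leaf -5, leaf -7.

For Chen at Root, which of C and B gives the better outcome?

C (Bob): min(-1, -5, -7) = -7
B (Bob): min(4, -3, -2) = -3
Chen prefers the higher value; C=-7, B=-3. B is better since -3 > -7.

B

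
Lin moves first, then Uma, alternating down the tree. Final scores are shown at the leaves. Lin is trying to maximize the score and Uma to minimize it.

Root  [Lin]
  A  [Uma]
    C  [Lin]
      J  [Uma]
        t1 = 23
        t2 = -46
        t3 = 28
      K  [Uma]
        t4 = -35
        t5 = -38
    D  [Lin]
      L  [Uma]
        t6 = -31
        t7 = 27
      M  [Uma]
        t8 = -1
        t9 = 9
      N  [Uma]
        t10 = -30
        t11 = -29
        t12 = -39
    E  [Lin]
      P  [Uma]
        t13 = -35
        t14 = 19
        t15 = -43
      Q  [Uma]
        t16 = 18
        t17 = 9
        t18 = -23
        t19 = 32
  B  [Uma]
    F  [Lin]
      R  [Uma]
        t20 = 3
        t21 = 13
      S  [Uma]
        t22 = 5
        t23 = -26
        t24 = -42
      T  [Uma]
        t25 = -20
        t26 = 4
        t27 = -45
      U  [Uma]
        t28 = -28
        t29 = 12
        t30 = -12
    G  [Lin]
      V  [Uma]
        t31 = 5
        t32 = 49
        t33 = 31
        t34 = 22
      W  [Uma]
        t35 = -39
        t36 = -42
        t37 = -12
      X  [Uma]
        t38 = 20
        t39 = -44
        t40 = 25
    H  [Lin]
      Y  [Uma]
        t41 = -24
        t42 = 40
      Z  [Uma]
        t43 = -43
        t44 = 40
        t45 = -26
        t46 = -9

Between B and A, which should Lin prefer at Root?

R (Uma): min(3, 13) = 3
S (Uma): min(5, -26, -42) = -42
T (Uma): min(-20, 4, -45) = -45
U (Uma): min(-28, 12, -12) = -28
F (Lin): max(3, -42, -45, -28) = 3
V (Uma): min(5, 49, 31, 22) = 5
W (Uma): min(-39, -42, -12) = -42
X (Uma): min(20, -44, 25) = -44
G (Lin): max(5, -42, -44) = 5
Y (Uma): min(-24, 40) = -24
Z (Uma): min(-43, 40, -26, -9) = -43
H (Lin): max(-24, -43) = -24
B (Uma): min(3, 5, -24) = -24
J (Uma): min(23, -46, 28) = -46
K (Uma): min(-35, -38) = -38
C (Lin): max(-46, -38) = -38
L (Uma): min(-31, 27) = -31
M (Uma): min(-1, 9) = -1
N (Uma): min(-30, -29, -39) = -39
D (Lin): max(-31, -1, -39) = -1
P (Uma): min(-35, 19, -43) = -43
Q (Uma): min(18, 9, -23, 32) = -23
E (Lin): max(-43, -23) = -23
A (Uma): min(-38, -1, -23) = -38
Lin prefers the higher value; B=-24, A=-38. B is better since -24 > -38.

B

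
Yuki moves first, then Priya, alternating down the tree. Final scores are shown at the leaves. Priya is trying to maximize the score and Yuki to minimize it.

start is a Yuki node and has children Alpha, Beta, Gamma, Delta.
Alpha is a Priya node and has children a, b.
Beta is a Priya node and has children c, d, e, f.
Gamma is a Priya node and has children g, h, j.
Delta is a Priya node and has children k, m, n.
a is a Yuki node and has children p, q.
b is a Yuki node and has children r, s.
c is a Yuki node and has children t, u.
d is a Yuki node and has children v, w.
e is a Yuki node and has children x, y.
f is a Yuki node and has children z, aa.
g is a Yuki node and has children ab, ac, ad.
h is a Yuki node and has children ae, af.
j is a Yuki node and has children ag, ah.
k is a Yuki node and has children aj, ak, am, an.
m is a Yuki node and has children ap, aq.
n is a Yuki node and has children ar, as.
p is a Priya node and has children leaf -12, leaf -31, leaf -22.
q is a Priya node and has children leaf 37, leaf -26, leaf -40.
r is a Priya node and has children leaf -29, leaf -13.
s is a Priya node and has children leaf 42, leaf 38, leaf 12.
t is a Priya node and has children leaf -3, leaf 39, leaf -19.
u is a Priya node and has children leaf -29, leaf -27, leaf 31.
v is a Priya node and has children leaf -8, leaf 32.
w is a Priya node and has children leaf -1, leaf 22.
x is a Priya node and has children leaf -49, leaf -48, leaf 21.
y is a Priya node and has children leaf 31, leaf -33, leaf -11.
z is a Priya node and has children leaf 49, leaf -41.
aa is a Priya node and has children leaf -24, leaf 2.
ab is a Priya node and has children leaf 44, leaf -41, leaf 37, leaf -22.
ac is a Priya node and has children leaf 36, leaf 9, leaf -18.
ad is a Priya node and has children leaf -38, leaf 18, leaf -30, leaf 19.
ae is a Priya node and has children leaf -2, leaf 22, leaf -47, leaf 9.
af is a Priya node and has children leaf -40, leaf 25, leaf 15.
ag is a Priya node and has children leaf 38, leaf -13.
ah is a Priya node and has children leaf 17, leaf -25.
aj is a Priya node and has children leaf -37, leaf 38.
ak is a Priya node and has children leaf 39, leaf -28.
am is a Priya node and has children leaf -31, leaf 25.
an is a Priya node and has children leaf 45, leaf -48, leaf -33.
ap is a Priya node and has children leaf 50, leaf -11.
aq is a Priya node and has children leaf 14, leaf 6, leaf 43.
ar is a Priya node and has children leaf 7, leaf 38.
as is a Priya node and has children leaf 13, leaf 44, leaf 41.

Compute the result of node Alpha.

-12

p (Priya): max(-12, -31, -22) = -12
q (Priya): max(37, -26, -40) = 37
a (Yuki): min(-12, 37) = -12
r (Priya): max(-29, -13) = -13
s (Priya): max(42, 38, 12) = 42
b (Yuki): min(-13, 42) = -13
Alpha (Priya): max(-12, -13) = -12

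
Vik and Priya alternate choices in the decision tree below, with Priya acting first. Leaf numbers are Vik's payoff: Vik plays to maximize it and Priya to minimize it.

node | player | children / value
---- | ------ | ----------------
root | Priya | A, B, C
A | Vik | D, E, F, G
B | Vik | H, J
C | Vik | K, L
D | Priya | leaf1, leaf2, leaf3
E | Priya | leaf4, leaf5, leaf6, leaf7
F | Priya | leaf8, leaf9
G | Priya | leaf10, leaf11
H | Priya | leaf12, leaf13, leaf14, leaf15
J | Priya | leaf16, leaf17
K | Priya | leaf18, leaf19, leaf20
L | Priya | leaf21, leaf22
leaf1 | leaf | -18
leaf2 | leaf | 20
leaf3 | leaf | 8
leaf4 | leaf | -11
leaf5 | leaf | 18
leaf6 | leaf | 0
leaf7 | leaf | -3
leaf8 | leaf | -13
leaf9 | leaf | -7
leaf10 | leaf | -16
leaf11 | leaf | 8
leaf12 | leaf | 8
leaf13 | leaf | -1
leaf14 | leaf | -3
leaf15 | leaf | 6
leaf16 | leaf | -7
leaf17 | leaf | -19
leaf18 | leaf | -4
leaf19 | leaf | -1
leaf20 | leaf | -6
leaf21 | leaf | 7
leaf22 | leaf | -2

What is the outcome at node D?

-18

D (Priya): min(-18, 20, 8) = -18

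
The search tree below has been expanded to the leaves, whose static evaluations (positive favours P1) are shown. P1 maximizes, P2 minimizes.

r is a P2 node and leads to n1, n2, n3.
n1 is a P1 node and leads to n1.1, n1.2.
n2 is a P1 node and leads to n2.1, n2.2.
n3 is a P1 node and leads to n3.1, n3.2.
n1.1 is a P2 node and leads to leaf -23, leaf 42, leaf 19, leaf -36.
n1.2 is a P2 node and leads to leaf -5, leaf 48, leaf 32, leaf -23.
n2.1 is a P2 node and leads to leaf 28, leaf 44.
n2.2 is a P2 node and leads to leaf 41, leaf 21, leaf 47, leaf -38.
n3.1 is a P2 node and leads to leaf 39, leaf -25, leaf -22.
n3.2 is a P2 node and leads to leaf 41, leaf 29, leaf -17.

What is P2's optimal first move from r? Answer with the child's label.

n1

n1.1 (P2): min(-23, 42, 19, -36) = -36
n1.2 (P2): min(-5, 48, 32, -23) = -23
n1 (P1): max(-36, -23) = -23
n2.1 (P2): min(28, 44) = 28
n2.2 (P2): min(41, 21, 47, -38) = -38
n2 (P1): max(28, -38) = 28
n3.1 (P2): min(39, -25, -22) = -25
n3.2 (P2): min(41, 29, -17) = -17
n3 (P1): max(-25, -17) = -17
r (P2): min(-23, 28, -17) = -23
P2 at r wants the lowest of {n1=-23, n2=28, n3=-17}, so chooses n1.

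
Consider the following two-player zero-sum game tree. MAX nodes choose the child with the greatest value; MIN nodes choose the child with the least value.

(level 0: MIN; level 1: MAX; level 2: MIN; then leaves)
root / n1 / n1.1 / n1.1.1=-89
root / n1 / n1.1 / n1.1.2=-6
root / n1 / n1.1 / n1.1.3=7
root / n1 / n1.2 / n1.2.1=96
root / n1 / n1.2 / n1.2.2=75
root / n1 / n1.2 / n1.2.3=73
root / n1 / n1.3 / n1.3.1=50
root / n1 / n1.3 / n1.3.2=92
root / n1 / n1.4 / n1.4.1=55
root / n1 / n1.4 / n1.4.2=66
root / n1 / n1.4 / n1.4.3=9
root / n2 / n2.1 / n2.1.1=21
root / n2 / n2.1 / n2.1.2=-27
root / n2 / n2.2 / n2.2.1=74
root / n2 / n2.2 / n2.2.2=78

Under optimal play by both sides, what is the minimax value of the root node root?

n1.1 (MIN): min(-89, -6, 7) = -89
n1.2 (MIN): min(96, 75, 73) = 73
n1.3 (MIN): min(50, 92) = 50
n1.4 (MIN): min(55, 66, 9) = 9
n1 (MAX): max(-89, 73, 50, 9) = 73
n2.1 (MIN): min(21, -27) = -27
n2.2 (MIN): min(74, 78) = 74
n2 (MAX): max(-27, 74) = 74
root (MIN): min(73, 74) = 73

73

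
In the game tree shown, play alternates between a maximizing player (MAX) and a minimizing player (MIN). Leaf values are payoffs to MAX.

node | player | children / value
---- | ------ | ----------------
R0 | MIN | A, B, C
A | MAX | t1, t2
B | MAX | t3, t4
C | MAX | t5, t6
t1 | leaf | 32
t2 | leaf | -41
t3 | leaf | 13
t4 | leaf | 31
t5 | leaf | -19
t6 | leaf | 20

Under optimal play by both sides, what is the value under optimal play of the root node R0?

20

A (MAX): max(32, -41) = 32
B (MAX): max(13, 31) = 31
C (MAX): max(-19, 20) = 20
R0 (MIN): min(32, 31, 20) = 20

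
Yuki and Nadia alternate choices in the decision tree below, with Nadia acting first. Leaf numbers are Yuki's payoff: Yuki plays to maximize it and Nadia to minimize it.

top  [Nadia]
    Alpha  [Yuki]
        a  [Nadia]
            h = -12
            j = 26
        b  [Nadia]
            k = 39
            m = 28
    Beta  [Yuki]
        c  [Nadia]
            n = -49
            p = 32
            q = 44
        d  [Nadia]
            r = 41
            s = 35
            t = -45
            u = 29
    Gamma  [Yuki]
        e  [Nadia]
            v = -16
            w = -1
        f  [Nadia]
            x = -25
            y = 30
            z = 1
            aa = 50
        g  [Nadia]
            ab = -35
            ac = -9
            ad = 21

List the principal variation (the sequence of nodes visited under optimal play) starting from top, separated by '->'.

top -> Beta -> d -> t

a (Nadia): min(-12, 26) = -12
b (Nadia): min(39, 28) = 28
Alpha (Yuki): max(-12, 28) = 28
c (Nadia): min(-49, 32, 44) = -49
d (Nadia): min(41, 35, -45, 29) = -45
Beta (Yuki): max(-49, -45) = -45
e (Nadia): min(-16, -1) = -16
f (Nadia): min(-25, 30, 1, 50) = -25
g (Nadia): min(-35, -9, 21) = -35
Gamma (Yuki): max(-16, -25, -35) = -16
top (Nadia): min(28, -45, -16) = -45
At top, Nadia picks Beta (lowest: -45).
At Beta, Yuki picks d (highest: -45).
At d, Nadia picks t (lowest: -45).
Terminal value -45.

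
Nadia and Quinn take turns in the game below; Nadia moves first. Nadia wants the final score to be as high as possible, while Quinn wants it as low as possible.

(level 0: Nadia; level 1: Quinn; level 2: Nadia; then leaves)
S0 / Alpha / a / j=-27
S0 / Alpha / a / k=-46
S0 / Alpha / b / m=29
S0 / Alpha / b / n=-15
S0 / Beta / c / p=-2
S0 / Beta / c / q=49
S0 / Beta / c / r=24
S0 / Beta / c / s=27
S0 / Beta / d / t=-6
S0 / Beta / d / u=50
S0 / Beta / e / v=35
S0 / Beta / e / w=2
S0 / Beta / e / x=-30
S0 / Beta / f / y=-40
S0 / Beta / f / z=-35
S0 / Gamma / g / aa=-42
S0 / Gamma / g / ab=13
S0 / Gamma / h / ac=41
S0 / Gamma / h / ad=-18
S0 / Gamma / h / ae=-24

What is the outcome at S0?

a (Nadia): max(-27, -46) = -27
b (Nadia): max(29, -15) = 29
Alpha (Quinn): min(-27, 29) = -27
c (Nadia): max(-2, 49, 24, 27) = 49
d (Nadia): max(-6, 50) = 50
e (Nadia): max(35, 2, -30) = 35
f (Nadia): max(-40, -35) = -35
Beta (Quinn): min(49, 50, 35, -35) = -35
g (Nadia): max(-42, 13) = 13
h (Nadia): max(41, -18, -24) = 41
Gamma (Quinn): min(13, 41) = 13
S0 (Nadia): max(-27, -35, 13) = 13

13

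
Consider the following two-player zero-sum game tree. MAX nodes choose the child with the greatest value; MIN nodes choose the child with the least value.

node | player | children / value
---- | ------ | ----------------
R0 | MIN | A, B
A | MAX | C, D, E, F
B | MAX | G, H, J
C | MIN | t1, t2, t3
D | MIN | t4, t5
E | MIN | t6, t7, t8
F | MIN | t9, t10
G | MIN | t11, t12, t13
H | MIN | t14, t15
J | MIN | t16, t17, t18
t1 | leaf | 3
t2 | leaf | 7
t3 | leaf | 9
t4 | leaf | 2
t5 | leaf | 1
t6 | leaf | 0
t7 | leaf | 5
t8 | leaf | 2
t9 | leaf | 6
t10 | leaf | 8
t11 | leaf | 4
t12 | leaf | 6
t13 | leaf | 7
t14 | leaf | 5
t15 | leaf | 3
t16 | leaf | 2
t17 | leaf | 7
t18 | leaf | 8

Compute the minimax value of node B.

G (MIN): min(4, 6, 7) = 4
H (MIN): min(5, 3) = 3
J (MIN): min(2, 7, 8) = 2
B (MAX): max(4, 3, 2) = 4

4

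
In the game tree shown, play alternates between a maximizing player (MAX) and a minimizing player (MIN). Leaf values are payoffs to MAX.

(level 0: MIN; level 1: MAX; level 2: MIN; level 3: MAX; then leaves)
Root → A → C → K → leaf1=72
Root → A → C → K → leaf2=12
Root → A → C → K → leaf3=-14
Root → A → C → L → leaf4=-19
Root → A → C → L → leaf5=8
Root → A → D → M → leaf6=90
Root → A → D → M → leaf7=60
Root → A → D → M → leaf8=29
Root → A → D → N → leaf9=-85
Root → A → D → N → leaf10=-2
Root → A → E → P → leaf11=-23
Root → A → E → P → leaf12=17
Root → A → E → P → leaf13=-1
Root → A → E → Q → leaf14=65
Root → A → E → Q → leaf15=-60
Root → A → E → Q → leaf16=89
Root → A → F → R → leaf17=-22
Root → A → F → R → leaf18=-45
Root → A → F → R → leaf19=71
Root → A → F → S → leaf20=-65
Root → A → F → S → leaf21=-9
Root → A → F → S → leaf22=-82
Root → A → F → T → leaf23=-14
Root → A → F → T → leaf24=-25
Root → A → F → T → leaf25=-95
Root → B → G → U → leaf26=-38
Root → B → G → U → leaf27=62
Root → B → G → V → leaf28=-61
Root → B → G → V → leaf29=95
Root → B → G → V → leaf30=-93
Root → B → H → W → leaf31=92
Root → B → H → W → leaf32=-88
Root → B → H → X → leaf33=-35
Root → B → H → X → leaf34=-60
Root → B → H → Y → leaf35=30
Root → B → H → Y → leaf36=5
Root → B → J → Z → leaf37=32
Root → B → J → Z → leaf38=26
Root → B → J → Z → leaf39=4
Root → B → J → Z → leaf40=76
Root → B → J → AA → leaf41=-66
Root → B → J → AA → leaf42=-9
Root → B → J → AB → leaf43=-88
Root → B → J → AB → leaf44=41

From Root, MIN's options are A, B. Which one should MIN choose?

A

K (MAX): max(72, 12, -14) = 72
L (MAX): max(-19, 8) = 8
C (MIN): min(72, 8) = 8
M (MAX): max(90, 60, 29) = 90
N (MAX): max(-85, -2) = -2
D (MIN): min(90, -2) = -2
P (MAX): max(-23, 17, -1) = 17
Q (MAX): max(65, -60, 89) = 89
E (MIN): min(17, 89) = 17
R (MAX): max(-22, -45, 71) = 71
S (MAX): max(-65, -9, -82) = -9
T (MAX): max(-14, -25, -95) = -14
F (MIN): min(71, -9, -14) = -14
A (MAX): max(8, -2, 17, -14) = 17
U (MAX): max(-38, 62) = 62
V (MAX): max(-61, 95, -93) = 95
G (MIN): min(62, 95) = 62
W (MAX): max(92, -88) = 92
X (MAX): max(-35, -60) = -35
Y (MAX): max(30, 5) = 30
H (MIN): min(92, -35, 30) = -35
Z (MAX): max(32, 26, 4, 76) = 76
AA (MAX): max(-66, -9) = -9
AB (MAX): max(-88, 41) = 41
J (MIN): min(76, -9, 41) = -9
B (MAX): max(62, -35, -9) = 62
Root (MIN): min(17, 62) = 17
MIN at Root wants the lowest of {A=17, B=62}, so chooses A.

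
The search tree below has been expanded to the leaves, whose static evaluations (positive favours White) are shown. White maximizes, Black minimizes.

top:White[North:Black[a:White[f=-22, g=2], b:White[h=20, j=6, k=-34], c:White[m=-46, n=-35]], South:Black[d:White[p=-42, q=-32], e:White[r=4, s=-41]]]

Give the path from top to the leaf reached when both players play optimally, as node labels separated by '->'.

a (White): max(-22, 2) = 2
b (White): max(20, 6, -34) = 20
c (White): max(-46, -35) = -35
North (Black): min(2, 20, -35) = -35
d (White): max(-42, -32) = -32
e (White): max(4, -41) = 4
South (Black): min(-32, 4) = -32
top (White): max(-35, -32) = -32
At top, White picks South (highest: -32).
At South, Black picks d (lowest: -32).
At d, White picks q (highest: -32).
Terminal value -32.

top -> South -> d -> q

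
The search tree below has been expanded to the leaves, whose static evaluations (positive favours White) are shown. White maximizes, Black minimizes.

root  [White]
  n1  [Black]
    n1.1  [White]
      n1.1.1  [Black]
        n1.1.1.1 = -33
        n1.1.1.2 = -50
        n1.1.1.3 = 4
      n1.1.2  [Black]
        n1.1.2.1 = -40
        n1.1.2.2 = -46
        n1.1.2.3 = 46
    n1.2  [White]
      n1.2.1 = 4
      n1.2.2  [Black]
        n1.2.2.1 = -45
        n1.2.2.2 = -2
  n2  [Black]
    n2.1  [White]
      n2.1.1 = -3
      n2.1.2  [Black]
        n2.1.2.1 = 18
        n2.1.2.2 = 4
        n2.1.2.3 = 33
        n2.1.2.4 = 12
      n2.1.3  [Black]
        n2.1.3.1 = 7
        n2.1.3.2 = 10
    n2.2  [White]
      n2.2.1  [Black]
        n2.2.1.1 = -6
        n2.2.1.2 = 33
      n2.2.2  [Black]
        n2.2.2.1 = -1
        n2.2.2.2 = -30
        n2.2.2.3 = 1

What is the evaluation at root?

-6

n1.1.1 (Black): min(-33, -50, 4) = -50
n1.1.2 (Black): min(-40, -46, 46) = -46
n1.1 (White): max(-50, -46) = -46
n1.2.2 (Black): min(-45, -2) = -45
n1.2 (White): max(4, -45) = 4
n1 (Black): min(-46, 4) = -46
n2.1.2 (Black): min(18, 4, 33, 12) = 4
n2.1.3 (Black): min(7, 10) = 7
n2.1 (White): max(-3, 4, 7) = 7
n2.2.1 (Black): min(-6, 33) = -6
n2.2.2 (Black): min(-1, -30, 1) = -30
n2.2 (White): max(-6, -30) = -6
n2 (Black): min(7, -6) = -6
root (White): max(-46, -6) = -6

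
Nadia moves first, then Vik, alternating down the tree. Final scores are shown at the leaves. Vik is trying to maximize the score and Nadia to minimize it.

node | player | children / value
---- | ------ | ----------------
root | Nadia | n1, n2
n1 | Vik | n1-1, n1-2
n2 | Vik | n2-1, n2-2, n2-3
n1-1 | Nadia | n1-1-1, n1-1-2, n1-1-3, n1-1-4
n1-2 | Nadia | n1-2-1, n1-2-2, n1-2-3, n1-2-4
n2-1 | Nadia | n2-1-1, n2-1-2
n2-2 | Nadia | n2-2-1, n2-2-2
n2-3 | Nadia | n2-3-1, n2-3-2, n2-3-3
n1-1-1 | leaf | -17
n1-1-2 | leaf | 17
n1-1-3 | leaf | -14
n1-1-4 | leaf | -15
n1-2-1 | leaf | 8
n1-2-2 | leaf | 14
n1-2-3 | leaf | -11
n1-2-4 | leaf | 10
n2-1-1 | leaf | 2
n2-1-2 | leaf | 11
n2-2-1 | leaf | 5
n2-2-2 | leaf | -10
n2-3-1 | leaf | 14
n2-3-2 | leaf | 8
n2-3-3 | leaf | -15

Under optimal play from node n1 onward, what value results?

-11

n1-1 (Nadia): min(-17, 17, -14, -15) = -17
n1-2 (Nadia): min(8, 14, -11, 10) = -11
n1 (Vik): max(-17, -11) = -11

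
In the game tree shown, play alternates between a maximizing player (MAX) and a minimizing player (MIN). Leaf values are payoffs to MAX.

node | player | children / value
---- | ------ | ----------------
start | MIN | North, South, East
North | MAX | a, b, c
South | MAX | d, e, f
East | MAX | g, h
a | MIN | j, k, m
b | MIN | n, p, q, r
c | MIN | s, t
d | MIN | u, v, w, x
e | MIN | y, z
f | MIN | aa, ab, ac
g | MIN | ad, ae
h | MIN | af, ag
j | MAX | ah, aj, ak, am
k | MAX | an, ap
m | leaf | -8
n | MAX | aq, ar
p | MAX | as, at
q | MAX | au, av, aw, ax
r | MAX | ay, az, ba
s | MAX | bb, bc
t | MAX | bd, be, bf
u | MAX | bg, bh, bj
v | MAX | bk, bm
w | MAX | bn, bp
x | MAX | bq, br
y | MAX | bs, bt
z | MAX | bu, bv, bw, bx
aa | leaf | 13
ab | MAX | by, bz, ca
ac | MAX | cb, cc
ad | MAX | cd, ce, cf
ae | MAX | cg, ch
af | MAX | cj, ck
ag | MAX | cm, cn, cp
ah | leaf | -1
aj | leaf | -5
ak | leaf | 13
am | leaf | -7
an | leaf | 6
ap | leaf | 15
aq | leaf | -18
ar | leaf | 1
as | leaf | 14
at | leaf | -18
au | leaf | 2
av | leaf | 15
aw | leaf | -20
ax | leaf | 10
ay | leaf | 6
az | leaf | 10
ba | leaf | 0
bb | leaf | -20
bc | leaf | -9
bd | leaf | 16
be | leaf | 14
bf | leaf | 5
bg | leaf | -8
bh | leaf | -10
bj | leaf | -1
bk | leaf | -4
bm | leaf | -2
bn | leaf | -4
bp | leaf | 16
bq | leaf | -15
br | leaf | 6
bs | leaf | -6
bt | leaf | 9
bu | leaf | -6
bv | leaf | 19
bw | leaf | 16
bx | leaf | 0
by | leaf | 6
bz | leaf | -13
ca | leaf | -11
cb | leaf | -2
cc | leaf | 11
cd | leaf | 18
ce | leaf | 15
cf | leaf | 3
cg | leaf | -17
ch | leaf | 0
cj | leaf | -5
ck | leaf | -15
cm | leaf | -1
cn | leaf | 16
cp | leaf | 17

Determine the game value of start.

j (MAX): max(-1, -5, 13, -7) = 13
k (MAX): max(6, 15) = 15
a (MIN): min(13, 15, -8) = -8
n (MAX): max(-18, 1) = 1
p (MAX): max(14, -18) = 14
q (MAX): max(2, 15, -20, 10) = 15
r (MAX): max(6, 10, 0) = 10
b (MIN): min(1, 14, 15, 10) = 1
s (MAX): max(-20, -9) = -9
t (MAX): max(16, 14, 5) = 16
c (MIN): min(-9, 16) = -9
North (MAX): max(-8, 1, -9) = 1
u (MAX): max(-8, -10, -1) = -1
v (MAX): max(-4, -2) = -2
w (MAX): max(-4, 16) = 16
x (MAX): max(-15, 6) = 6
d (MIN): min(-1, -2, 16, 6) = -2
y (MAX): max(-6, 9) = 9
z (MAX): max(-6, 19, 16, 0) = 19
e (MIN): min(9, 19) = 9
ab (MAX): max(6, -13, -11) = 6
ac (MAX): max(-2, 11) = 11
f (MIN): min(13, 6, 11) = 6
South (MAX): max(-2, 9, 6) = 9
ad (MAX): max(18, 15, 3) = 18
ae (MAX): max(-17, 0) = 0
g (MIN): min(18, 0) = 0
af (MAX): max(-5, -15) = -5
ag (MAX): max(-1, 16, 17) = 17
h (MIN): min(-5, 17) = -5
East (MAX): max(0, -5) = 0
start (MIN): min(1, 9, 0) = 0

0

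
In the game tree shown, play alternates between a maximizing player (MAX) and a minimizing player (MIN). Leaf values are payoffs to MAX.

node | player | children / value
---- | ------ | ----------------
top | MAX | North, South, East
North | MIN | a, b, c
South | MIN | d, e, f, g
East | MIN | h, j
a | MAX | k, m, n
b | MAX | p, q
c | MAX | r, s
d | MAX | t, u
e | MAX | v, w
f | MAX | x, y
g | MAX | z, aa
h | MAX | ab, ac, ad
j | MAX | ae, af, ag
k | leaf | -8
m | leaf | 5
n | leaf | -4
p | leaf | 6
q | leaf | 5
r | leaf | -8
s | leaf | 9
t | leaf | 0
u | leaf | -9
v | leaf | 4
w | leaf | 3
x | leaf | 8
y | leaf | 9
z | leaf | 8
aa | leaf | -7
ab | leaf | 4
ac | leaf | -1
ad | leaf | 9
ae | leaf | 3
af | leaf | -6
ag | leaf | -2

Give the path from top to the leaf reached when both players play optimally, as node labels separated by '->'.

top -> North -> a -> m

a (MAX): max(-8, 5, -4) = 5
b (MAX): max(6, 5) = 6
c (MAX): max(-8, 9) = 9
North (MIN): min(5, 6, 9) = 5
d (MAX): max(0, -9) = 0
e (MAX): max(4, 3) = 4
f (MAX): max(8, 9) = 9
g (MAX): max(8, -7) = 8
South (MIN): min(0, 4, 9, 8) = 0
h (MAX): max(4, -1, 9) = 9
j (MAX): max(3, -6, -2) = 3
East (MIN): min(9, 3) = 3
top (MAX): max(5, 0, 3) = 5
At top, MAX picks North (highest: 5).
At North, MIN picks a (lowest: 5).
At a, MAX picks m (highest: 5).
Terminal value 5.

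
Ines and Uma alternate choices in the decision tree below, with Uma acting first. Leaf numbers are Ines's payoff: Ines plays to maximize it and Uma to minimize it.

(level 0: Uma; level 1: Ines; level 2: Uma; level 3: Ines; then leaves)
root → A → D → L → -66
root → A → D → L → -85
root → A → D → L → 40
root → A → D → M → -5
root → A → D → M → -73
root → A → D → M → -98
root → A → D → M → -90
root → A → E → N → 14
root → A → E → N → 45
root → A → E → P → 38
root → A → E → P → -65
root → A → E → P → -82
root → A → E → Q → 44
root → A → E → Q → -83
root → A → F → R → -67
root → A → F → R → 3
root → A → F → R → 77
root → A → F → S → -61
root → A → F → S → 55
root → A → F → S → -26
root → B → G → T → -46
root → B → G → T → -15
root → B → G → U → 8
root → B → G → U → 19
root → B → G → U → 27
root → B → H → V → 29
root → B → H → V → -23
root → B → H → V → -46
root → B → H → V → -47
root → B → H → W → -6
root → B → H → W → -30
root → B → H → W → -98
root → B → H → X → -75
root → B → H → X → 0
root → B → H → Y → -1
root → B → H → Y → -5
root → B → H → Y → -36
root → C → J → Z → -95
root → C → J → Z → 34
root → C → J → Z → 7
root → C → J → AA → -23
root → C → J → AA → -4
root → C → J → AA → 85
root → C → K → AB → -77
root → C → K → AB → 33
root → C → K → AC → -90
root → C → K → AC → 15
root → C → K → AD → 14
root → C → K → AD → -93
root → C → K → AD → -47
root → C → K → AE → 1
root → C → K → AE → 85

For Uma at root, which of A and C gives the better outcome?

L (Ines): max(-66, -85, 40) = 40
M (Ines): max(-5, -73, -98, -90) = -5
D (Uma): min(40, -5) = -5
N (Ines): max(14, 45) = 45
P (Ines): max(38, -65, -82) = 38
Q (Ines): max(44, -83) = 44
E (Uma): min(45, 38, 44) = 38
R (Ines): max(-67, 3, 77) = 77
S (Ines): max(-61, 55, -26) = 55
F (Uma): min(77, 55) = 55
A (Ines): max(-5, 38, 55) = 55
Z (Ines): max(-95, 34, 7) = 34
AA (Ines): max(-23, -4, 85) = 85
J (Uma): min(34, 85) = 34
AB (Ines): max(-77, 33) = 33
AC (Ines): max(-90, 15) = 15
AD (Ines): max(14, -93, -47) = 14
AE (Ines): max(1, 85) = 85
K (Uma): min(33, 15, 14, 85) = 14
C (Ines): max(34, 14) = 34
Uma prefers the lower value; A=55, C=34. C is better since 34 < 55.

C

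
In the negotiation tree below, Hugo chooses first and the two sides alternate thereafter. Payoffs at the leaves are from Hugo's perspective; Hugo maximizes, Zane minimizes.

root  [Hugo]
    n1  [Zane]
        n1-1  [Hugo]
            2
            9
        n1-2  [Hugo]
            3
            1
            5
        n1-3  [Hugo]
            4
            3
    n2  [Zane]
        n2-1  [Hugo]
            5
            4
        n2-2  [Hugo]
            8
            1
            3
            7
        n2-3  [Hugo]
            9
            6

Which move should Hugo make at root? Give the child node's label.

n1-1 (Hugo): max(2, 9) = 9
n1-2 (Hugo): max(3, 1, 5) = 5
n1-3 (Hugo): max(4, 3) = 4
n1 (Zane): min(9, 5, 4) = 4
n2-1 (Hugo): max(5, 4) = 5
n2-2 (Hugo): max(8, 1, 3, 7) = 8
n2-3 (Hugo): max(9, 6) = 9
n2 (Zane): min(5, 8, 9) = 5
root (Hugo): max(4, 5) = 5
Hugo at root wants the highest of {n1=4, n2=5}, so chooses n2.

n2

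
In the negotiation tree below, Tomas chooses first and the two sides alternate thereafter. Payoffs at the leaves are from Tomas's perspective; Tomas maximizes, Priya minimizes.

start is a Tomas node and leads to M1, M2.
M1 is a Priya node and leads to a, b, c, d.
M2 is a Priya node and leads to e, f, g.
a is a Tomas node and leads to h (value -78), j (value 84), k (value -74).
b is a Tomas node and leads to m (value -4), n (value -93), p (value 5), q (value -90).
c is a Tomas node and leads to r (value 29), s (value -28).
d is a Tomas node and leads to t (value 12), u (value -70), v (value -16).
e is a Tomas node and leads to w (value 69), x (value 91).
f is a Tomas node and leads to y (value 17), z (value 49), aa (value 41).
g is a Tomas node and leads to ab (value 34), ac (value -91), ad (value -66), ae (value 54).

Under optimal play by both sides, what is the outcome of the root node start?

a (Tomas): max(-78, 84, -74) = 84
b (Tomas): max(-4, -93, 5, -90) = 5
c (Tomas): max(29, -28) = 29
d (Tomas): max(12, -70, -16) = 12
M1 (Priya): min(84, 5, 29, 12) = 5
e (Tomas): max(69, 91) = 91
f (Tomas): max(17, 49, 41) = 49
g (Tomas): max(34, -91, -66, 54) = 54
M2 (Priya): min(91, 49, 54) = 49
start (Tomas): max(5, 49) = 49

49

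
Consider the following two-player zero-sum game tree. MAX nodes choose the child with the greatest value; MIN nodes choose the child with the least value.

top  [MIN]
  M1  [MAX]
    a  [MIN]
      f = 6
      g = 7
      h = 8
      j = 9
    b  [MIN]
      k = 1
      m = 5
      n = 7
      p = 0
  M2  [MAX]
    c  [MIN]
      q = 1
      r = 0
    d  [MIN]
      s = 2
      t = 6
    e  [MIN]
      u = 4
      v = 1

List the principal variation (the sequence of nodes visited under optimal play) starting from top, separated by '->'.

top -> M2 -> d -> s

a (MIN): min(6, 7, 8, 9) = 6
b (MIN): min(1, 5, 7, 0) = 0
M1 (MAX): max(6, 0) = 6
c (MIN): min(1, 0) = 0
d (MIN): min(2, 6) = 2
e (MIN): min(4, 1) = 1
M2 (MAX): max(0, 2, 1) = 2
top (MIN): min(6, 2) = 2
At top, MIN picks M2 (lowest: 2).
At M2, MAX picks d (highest: 2).
At d, MIN picks s (lowest: 2).
Terminal value 2.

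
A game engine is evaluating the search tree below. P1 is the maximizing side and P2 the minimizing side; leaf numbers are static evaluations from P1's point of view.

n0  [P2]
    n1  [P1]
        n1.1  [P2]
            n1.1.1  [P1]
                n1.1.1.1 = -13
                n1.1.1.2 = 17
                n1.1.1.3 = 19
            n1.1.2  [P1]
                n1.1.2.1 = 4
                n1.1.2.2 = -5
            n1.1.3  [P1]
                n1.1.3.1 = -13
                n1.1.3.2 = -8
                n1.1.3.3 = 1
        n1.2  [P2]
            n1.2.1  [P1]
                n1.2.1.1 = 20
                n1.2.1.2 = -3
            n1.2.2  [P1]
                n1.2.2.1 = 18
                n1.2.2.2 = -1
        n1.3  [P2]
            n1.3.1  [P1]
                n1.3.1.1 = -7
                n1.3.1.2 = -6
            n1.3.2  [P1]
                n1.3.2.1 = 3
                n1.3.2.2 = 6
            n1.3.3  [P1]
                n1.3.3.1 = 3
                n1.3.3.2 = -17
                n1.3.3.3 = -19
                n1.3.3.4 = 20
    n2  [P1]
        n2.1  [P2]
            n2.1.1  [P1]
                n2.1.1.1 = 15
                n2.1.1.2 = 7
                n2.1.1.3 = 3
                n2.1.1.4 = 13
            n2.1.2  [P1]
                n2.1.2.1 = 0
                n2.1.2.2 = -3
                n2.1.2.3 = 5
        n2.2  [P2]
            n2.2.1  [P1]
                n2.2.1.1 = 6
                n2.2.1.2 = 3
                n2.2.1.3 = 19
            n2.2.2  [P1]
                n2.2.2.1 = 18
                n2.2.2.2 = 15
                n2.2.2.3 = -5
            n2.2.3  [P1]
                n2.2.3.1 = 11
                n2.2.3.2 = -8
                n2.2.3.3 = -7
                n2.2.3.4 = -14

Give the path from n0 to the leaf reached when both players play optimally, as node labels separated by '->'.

n0 -> n2 -> n2.2 -> n2.2.3 -> n2.2.3.1

n1.1.1 (P1): max(-13, 17, 19) = 19
n1.1.2 (P1): max(4, -5) = 4
n1.1.3 (P1): max(-13, -8, 1) = 1
n1.1 (P2): min(19, 4, 1) = 1
n1.2.1 (P1): max(20, -3) = 20
n1.2.2 (P1): max(18, -1) = 18
n1.2 (P2): min(20, 18) = 18
n1.3.1 (P1): max(-7, -6) = -6
n1.3.2 (P1): max(3, 6) = 6
n1.3.3 (P1): max(3, -17, -19, 20) = 20
n1.3 (P2): min(-6, 6, 20) = -6
n1 (P1): max(1, 18, -6) = 18
n2.1.1 (P1): max(15, 7, 3, 13) = 15
n2.1.2 (P1): max(0, -3, 5) = 5
n2.1 (P2): min(15, 5) = 5
n2.2.1 (P1): max(6, 3, 19) = 19
n2.2.2 (P1): max(18, 15, -5) = 18
n2.2.3 (P1): max(11, -8, -7, -14) = 11
n2.2 (P2): min(19, 18, 11) = 11
n2 (P1): max(5, 11) = 11
n0 (P2): min(18, 11) = 11
At n0, P2 picks n2 (lowest: 11).
At n2, P1 picks n2.2 (highest: 11).
At n2.2, P2 picks n2.2.3 (lowest: 11).
At n2.2.3, P1 picks n2.2.3.1 (highest: 11).
Terminal value 11.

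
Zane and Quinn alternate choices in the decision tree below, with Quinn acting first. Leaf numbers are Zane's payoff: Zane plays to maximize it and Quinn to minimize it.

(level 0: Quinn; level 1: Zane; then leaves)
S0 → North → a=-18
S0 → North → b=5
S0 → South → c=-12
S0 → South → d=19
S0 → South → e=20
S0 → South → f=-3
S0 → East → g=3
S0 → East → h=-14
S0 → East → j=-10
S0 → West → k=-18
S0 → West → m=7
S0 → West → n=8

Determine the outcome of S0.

3

North (Zane): max(-18, 5) = 5
South (Zane): max(-12, 19, 20, -3) = 20
East (Zane): max(3, -14, -10) = 3
West (Zane): max(-18, 7, 8) = 8
S0 (Quinn): min(5, 20, 3, 8) = 3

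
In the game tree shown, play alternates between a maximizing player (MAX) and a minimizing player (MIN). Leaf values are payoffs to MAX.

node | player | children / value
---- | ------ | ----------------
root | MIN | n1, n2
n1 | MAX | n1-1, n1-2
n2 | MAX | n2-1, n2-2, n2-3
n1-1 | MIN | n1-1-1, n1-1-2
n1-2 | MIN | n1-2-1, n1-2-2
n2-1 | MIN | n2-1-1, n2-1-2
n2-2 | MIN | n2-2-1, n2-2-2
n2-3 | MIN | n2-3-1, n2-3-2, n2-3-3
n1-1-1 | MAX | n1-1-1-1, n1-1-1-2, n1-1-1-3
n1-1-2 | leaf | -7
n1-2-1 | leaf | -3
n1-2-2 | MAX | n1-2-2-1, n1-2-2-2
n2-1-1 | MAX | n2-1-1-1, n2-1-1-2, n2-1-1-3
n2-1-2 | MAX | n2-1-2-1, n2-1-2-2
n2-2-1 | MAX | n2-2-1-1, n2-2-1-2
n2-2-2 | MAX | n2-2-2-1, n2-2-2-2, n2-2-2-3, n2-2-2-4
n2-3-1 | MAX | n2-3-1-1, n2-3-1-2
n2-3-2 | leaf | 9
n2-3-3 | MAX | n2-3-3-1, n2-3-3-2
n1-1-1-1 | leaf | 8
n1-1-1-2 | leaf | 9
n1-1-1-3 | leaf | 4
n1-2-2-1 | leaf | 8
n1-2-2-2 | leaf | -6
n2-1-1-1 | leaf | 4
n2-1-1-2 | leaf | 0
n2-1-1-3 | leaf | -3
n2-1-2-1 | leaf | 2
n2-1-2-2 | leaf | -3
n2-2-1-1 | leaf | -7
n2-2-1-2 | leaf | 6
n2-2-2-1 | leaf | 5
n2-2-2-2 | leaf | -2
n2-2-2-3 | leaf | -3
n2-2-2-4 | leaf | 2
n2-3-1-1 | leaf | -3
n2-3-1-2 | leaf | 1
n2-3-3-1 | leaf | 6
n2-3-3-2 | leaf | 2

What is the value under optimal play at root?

n1-1-1 (MAX): max(8, 9, 4) = 9
n1-1 (MIN): min(9, -7) = -7
n1-2-2 (MAX): max(8, -6) = 8
n1-2 (MIN): min(-3, 8) = -3
n1 (MAX): max(-7, -3) = -3
n2-1-1 (MAX): max(4, 0, -3) = 4
n2-1-2 (MAX): max(2, -3) = 2
n2-1 (MIN): min(4, 2) = 2
n2-2-1 (MAX): max(-7, 6) = 6
n2-2-2 (MAX): max(5, -2, -3, 2) = 5
n2-2 (MIN): min(6, 5) = 5
n2-3-1 (MAX): max(-3, 1) = 1
n2-3-3 (MAX): max(6, 2) = 6
n2-3 (MIN): min(1, 9, 6) = 1
n2 (MAX): max(2, 5, 1) = 5
root (MIN): min(-3, 5) = -3

-3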